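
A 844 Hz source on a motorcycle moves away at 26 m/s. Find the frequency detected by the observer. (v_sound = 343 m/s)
f_obs = f·v/(v + v_s) = 784.5 Hz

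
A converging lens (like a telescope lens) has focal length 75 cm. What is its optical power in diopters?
P = 1/f = 1.333 D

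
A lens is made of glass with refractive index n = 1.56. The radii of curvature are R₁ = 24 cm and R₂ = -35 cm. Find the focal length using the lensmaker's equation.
1/f = (n − 1)(1/R₁ − 1/R₂) → f = 25.42 cm (converging lens)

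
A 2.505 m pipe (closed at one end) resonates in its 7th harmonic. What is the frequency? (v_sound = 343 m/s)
fₙ = nv/(4L) = 239.6 Hz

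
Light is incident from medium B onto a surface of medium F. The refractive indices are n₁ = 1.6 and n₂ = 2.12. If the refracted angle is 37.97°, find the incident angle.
sin θ₁ = (n₂/n₁)·sin θ₂ → θ₁ = 54.61°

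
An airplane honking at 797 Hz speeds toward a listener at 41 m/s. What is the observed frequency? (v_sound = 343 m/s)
f_obs = f·v/(v − v_s) = 905.2 Hz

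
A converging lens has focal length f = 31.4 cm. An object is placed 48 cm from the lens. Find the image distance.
1/di = 1/f − 1/do → di = 90.8 cm (real image)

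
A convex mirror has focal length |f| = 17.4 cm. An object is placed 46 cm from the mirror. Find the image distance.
f = −17.4 cm (convex); 1/di = 1/f − 1/do → di = -12.62 cm (virtual image, behind mirror)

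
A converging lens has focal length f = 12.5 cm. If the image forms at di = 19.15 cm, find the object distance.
1/do = 1/f − 1/di → do = 36 cm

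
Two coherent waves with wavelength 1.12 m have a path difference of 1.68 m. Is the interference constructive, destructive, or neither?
destructive — path difference = 1.5λ, an odd multiple of λ/2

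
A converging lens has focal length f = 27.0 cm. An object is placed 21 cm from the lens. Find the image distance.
1/di = 1/f − 1/do → di = -94.5 cm (virtual image)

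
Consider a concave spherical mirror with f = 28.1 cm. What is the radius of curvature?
R = 2|f| = 56.2 cm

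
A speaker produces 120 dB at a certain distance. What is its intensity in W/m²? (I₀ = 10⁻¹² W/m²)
I = I₀·10^(β/10) = 1.00 × 10⁰ W/m²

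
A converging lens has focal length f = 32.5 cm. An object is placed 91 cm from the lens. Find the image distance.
1/di = 1/f − 1/do → di = 50.56 cm (real image)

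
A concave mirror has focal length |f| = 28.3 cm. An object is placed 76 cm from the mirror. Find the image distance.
f = +28.3 cm (concave); 1/di = 1/f − 1/do → di = 45.09 cm (real image, in front of mirror)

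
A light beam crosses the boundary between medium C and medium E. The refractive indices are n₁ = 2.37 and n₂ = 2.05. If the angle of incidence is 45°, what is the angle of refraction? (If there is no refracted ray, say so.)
sin θ₂ = (n₁/n₂)·sin θ₁ = 0.8175 → θ₂ = 54.83°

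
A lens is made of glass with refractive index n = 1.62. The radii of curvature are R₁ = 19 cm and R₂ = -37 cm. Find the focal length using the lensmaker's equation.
1/f = (n − 1)(1/R₁ − 1/R₂) → f = 20.25 cm (converging lens)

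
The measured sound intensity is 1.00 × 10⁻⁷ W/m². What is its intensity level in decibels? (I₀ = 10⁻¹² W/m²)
β = 10·log₁₀(I/I₀) = 50 dB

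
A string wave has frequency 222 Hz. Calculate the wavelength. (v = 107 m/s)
λ = v/f = 0.482 m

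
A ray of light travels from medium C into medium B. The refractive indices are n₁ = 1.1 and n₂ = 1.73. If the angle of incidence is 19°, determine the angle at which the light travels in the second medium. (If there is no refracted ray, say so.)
sin θ₂ = (n₁/n₂)·sin θ₁ = 0.207 → θ₂ = 11.95°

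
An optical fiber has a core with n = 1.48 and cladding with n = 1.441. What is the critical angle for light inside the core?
θc = arcsin(n_cladding/n_core) = 76.82°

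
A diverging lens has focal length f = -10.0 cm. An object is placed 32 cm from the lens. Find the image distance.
1/di = 1/f − 1/do → di = -7.619 cm (virtual image)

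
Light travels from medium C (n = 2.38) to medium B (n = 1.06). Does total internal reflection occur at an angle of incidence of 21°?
θc = arcsin(n₂/n₁) = 26.45°; 21° < θc, so no — the ray refracts.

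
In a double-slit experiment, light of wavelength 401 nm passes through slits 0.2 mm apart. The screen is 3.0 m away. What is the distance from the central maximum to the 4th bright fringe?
y = mλL/d = 24.06 mm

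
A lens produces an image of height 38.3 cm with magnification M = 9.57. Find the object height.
ho = |hi|/|M| = 4.002 cm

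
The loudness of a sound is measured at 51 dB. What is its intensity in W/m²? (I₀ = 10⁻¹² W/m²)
I = I₀·10^(β/10) = 1.26 × 10⁻⁷ W/m²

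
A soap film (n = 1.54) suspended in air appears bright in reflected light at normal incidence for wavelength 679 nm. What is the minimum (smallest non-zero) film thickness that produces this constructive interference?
2nt = (m − ½)λ with m = 1 → t = (m − ½)λ/(2n) = 110.2 nm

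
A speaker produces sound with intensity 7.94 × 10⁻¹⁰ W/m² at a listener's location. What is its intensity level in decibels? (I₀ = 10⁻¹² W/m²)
β = 10·log₁₀(I/I₀) = 29 dB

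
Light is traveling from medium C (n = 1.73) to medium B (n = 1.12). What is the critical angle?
θc = arcsin(n₂/n₁) = 40.35°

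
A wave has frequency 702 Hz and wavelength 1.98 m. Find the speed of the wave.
v = fλ = 1390 m/s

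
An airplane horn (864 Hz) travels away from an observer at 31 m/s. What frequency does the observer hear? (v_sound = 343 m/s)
f_obs = f·v/(v + v_s) = 792.4 Hz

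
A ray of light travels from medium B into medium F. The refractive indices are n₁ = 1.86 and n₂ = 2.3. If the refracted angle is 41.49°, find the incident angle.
sin θ₁ = (n₂/n₁)·sin θ₂ → θ₁ = 55.01°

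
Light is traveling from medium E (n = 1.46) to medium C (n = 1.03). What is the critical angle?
θc = arcsin(n₂/n₁) = 44.87°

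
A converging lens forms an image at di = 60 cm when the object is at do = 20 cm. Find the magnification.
M = −di/do = -3 (inverted image)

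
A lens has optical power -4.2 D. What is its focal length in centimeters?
f = 1/P = -23.81 cm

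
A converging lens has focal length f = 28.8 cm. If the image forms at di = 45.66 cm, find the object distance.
1/do = 1/f − 1/di → do = 78 cm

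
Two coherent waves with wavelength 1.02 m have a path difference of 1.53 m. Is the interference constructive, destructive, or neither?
destructive — path difference = 1.5λ, an odd multiple of λ/2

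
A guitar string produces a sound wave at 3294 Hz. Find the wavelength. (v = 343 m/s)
λ = v/f = 0.1041 m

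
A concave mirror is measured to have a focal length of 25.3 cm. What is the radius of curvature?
R = 2|f| = 50.6 cm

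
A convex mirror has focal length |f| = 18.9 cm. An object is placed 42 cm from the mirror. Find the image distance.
f = −18.9 cm (convex); 1/di = 1/f − 1/do → di = -13.03 cm (virtual image, behind mirror)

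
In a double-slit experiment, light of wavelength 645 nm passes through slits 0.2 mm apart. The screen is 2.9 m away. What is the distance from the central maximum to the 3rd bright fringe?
y = mλL/d = 28.06 mm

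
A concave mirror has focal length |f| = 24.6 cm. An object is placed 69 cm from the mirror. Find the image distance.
f = +24.6 cm (concave); 1/di = 1/f − 1/do → di = 38.23 cm (real image, in front of mirror)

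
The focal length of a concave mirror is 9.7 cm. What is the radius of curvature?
R = 2|f| = 19.4 cm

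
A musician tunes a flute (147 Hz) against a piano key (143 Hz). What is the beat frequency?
4 Hz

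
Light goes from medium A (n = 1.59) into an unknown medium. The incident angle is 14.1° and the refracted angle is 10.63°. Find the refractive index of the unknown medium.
n₂ = n₁·sin θ₁ / sin θ₂ = 2.1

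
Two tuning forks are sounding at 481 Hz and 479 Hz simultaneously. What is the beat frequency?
2 Hz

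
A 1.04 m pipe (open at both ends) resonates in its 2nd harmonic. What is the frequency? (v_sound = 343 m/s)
fₙ = nv/(2L) = 329.8 Hz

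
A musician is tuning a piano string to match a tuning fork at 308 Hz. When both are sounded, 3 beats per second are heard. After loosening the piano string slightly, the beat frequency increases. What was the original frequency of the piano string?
305 Hz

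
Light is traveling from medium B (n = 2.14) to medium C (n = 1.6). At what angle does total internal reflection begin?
θc = arcsin(n₂/n₁) = 48.39°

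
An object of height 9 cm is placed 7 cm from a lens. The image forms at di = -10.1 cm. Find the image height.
hi = (-di/do) × ho = 12.99 cm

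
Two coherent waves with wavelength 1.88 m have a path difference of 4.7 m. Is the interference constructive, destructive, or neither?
destructive — path difference = 2.5λ, an odd multiple of λ/2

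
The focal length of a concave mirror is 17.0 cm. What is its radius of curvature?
R = 2|f| = 34 cm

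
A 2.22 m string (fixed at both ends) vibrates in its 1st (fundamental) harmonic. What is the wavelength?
λₙ = 2L/n = 4.44 m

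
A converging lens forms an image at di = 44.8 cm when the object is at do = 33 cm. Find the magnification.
M = −di/do = -1.358 (inverted image)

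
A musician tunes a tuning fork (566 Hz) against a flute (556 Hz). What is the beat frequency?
10 Hz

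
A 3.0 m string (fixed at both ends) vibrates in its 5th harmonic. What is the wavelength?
λₙ = 2L/n = 1.2 m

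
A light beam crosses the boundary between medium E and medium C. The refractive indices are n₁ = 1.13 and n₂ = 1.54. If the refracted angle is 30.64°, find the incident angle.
sin θ₁ = (n₂/n₁)·sin θ₂ → θ₁ = 43.99°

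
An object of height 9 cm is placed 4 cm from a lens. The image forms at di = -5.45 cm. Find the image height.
hi = (-di/do) × ho = 12.26 cm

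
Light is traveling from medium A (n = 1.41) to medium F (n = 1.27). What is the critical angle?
θc = arcsin(n₂/n₁) = 64.25°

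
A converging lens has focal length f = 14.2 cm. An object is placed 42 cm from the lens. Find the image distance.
1/di = 1/f − 1/do → di = 21.45 cm (real image)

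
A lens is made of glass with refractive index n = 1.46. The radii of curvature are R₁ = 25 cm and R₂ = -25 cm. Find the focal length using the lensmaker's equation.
1/f = (n − 1)(1/R₁ − 1/R₂) → f = 27.17 cm (converging lens)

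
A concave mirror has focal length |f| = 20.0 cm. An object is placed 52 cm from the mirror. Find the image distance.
f = +20.0 cm (concave); 1/di = 1/f − 1/do → di = 32.5 cm (real image, in front of mirror)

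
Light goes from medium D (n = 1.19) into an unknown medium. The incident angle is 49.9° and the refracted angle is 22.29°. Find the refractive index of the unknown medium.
n₂ = n₁·sin θ₁ / sin θ₂ = 2.4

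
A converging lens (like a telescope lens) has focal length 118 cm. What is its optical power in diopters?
P = 1/f = 0.8475 D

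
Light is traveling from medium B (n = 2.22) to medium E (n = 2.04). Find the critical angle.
θc = arcsin(n₂/n₁) = 66.77°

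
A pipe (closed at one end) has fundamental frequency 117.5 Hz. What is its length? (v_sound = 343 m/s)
L = v/(4f₁) = 0.7298 m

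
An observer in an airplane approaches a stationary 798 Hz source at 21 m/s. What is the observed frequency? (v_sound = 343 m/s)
f_obs = f·(v + v_o)/v = 846.9 Hz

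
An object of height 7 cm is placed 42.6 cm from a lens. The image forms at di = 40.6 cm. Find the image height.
hi = (-di/do) × ho = -6.671 cm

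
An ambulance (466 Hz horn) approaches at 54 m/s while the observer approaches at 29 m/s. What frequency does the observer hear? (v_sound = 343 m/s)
f_obs = f·(v + v_o)/(v − v_s) = 599.8 Hz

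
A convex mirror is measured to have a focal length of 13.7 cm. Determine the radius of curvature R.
R = 2|f| = 27.4 cm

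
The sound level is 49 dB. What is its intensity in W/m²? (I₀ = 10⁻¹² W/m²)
I = I₀·10^(β/10) = 7.94 × 10⁻⁸ W/m²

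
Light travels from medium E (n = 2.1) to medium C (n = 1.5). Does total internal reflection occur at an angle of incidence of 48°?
θc = arcsin(n₂/n₁) = 45.58°; 48° > θc, so yes — total internal reflection.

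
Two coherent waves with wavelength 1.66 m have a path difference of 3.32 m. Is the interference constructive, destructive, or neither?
constructive — path difference = 2λ, a whole number of wavelengths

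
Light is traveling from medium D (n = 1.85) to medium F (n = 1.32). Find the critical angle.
θc = arcsin(n₂/n₁) = 45.52°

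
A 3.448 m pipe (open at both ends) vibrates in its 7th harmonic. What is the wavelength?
λₙ = 2L/n = 0.9851 m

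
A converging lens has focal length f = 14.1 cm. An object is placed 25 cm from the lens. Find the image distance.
1/di = 1/f − 1/do → di = 32.34 cm (real image)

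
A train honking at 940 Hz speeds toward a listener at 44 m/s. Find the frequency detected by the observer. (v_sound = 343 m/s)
f_obs = f·v/(v − v_s) = 1078 Hz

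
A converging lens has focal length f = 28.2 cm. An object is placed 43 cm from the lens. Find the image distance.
1/di = 1/f − 1/do → di = 81.93 cm (real image)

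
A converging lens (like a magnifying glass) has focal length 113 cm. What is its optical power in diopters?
P = 1/f = 0.885 D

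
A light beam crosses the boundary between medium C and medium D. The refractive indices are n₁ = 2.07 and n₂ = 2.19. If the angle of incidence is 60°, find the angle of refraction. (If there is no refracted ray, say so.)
sin θ₂ = (n₁/n₂)·sin θ₁ = 0.8186 → θ₂ = 54.94°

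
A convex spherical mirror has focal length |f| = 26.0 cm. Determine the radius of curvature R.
R = 2|f| = 52 cm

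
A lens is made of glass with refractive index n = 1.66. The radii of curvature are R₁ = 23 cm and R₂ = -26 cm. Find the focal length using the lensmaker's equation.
1/f = (n − 1)(1/R₁ − 1/R₂) → f = 18.49 cm (converging lens)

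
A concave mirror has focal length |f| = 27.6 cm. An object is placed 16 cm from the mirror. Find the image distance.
f = +27.6 cm (concave); 1/di = 1/f − 1/do → di = -38.07 cm (virtual image, behind mirror)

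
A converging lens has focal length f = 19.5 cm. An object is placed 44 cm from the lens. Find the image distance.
1/di = 1/f − 1/do → di = 35.02 cm (real image)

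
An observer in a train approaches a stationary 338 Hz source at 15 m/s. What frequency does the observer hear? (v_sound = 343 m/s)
f_obs = f·(v + v_o)/v = 352.8 Hz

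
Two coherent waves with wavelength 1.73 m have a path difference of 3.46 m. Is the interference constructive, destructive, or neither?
constructive — path difference = 2λ, a whole number of wavelengths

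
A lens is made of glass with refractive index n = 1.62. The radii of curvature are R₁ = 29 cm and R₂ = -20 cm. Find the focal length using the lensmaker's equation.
1/f = (n − 1)(1/R₁ − 1/R₂) → f = 19.09 cm (converging lens)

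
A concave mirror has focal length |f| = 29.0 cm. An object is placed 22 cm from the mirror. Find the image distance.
f = +29.0 cm (concave); 1/di = 1/f − 1/do → di = -91.14 cm (virtual image, behind mirror)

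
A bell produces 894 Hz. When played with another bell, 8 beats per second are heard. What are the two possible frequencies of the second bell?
f₂ = 894 ± 8 Hz → 902 Hz or 886 Hz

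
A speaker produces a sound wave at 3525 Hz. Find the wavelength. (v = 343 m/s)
λ = v/f = 0.0973 m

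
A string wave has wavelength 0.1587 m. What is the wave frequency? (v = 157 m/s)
f = v/λ = 989.3 Hz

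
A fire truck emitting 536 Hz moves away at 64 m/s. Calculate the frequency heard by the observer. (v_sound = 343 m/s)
f_obs = f·v/(v + v_s) = 451.7 Hz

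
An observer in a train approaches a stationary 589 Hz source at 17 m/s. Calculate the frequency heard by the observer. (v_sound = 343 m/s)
f_obs = f·(v + v_o)/v = 618.2 Hz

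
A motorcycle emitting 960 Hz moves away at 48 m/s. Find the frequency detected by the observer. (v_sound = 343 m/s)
f_obs = f·v/(v + v_s) = 842.1 Hz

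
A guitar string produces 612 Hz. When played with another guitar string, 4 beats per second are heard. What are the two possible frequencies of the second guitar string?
f₂ = 612 ± 4 Hz → 616 Hz or 608 Hz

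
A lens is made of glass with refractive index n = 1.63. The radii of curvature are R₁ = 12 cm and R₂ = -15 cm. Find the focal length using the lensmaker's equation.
1/f = (n − 1)(1/R₁ − 1/R₂) → f = 10.58 cm (converging lens)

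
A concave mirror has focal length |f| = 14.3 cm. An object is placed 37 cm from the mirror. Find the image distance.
f = +14.3 cm (concave); 1/di = 1/f − 1/do → di = 23.31 cm (real image, in front of mirror)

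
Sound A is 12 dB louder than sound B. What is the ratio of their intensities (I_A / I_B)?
I_A/I_B = 10^(Δβ/10) = 15.85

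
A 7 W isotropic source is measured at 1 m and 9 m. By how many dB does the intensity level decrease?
Δβ = 20·log₁₀(r₂/r₁) = 19.08 dB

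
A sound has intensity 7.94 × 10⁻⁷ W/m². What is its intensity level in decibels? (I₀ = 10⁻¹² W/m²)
β = 10·log₁₀(I/I₀) = 59 dB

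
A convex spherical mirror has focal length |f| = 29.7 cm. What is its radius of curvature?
R = 2|f| = 59.4 cm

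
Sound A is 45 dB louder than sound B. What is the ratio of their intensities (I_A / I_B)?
I_A/I_B = 10^(Δβ/10) = 31620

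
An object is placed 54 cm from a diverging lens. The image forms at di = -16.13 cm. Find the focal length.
1/f = 1/do + 1/di → f = -23 cm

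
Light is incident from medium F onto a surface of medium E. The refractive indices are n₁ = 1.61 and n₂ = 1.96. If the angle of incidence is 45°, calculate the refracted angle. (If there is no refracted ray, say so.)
sin θ₂ = (n₁/n₂)·sin θ₁ = 0.5808 → θ₂ = 35.51°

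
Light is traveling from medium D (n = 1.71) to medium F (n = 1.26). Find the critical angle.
θc = arcsin(n₂/n₁) = 47.46°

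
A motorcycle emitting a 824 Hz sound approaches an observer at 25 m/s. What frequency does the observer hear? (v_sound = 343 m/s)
f_obs = f·v/(v − v_s) = 888.8 Hz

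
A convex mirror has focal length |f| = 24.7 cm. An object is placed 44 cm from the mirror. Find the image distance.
f = −24.7 cm (convex); 1/di = 1/f − 1/do → di = -15.82 cm (virtual image, behind mirror)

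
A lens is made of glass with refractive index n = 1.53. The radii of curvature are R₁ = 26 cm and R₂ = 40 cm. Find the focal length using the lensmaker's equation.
1/f = (n − 1)(1/R₁ − 1/R₂) → f = 140.2 cm (converging lens)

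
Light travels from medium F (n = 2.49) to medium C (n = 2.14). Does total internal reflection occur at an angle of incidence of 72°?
θc = arcsin(n₂/n₁) = 59.25°; 72° > θc, so yes — total internal reflection.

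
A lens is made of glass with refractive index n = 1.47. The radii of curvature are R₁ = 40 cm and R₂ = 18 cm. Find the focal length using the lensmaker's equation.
1/f = (n − 1)(1/R₁ − 1/R₂) → f = -69.63 cm (diverging lens)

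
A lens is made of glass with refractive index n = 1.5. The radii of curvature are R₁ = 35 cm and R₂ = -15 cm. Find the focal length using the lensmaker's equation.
1/f = (n − 1)(1/R₁ − 1/R₂) → f = 21 cm (converging lens)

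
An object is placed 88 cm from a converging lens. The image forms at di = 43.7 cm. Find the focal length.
1/f = 1/do + 1/di → f = 29.2 cm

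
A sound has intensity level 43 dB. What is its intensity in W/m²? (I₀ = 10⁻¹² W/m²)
I = I₀·10^(β/10) = 2.00 × 10⁻⁸ W/m²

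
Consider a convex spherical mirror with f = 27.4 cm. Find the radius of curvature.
R = 2|f| = 54.8 cm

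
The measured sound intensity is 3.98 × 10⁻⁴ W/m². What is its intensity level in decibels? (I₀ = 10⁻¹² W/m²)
β = 10·log₁₀(I/I₀) = 86 dB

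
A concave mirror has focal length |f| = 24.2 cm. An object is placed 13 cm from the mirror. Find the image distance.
f = +24.2 cm (concave); 1/di = 1/f − 1/do → di = -28.09 cm (virtual image, behind mirror)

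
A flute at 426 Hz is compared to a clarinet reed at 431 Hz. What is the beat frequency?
5 Hz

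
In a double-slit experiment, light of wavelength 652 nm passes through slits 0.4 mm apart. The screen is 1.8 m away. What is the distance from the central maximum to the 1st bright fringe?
y = mλL/d = 2.934 mm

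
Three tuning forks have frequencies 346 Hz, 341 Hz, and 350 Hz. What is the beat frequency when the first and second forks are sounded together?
5 Hz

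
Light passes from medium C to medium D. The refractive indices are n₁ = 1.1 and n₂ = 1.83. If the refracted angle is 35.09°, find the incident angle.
sin θ₁ = (n₂/n₁)·sin θ₂ → θ₁ = 73.01°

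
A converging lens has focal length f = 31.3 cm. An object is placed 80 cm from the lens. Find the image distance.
1/di = 1/f − 1/do → di = 51.42 cm (real image)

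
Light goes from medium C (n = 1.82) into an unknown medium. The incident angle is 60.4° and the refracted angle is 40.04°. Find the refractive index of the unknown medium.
n₂ = n₁·sin θ₁ / sin θ₂ = 2.46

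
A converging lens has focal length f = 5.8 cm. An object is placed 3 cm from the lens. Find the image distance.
1/di = 1/f − 1/do → di = -6.214 cm (virtual image)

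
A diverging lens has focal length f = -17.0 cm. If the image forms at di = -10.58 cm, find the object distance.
1/do = 1/f − 1/di → do = 28.02 cm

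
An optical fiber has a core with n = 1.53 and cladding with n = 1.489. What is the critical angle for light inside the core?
θc = arcsin(n_cladding/n_core) = 76.71°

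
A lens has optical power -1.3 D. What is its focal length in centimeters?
f = 1/P = -76.92 cm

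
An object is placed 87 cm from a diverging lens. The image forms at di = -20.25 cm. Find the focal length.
1/f = 1/do + 1/di → f = -26.39 cm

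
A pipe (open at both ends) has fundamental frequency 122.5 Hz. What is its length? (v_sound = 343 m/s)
L = v/(2f₁) = 1.4 m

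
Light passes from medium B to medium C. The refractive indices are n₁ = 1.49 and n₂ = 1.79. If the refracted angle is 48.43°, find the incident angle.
sin θ₁ = (n₂/n₁)·sin θ₂ → θ₁ = 64°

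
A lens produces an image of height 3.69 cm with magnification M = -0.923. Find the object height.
ho = |hi|/|M| = 3.998 cm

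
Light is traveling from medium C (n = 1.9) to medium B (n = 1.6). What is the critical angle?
θc = arcsin(n₂/n₁) = 57.36°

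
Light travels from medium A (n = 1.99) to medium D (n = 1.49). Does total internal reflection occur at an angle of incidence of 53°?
θc = arcsin(n₂/n₁) = 48.48°; 53° > θc, so yes — total internal reflection.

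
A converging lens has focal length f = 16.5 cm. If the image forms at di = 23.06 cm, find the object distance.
1/do = 1/f − 1/di → do = 58 cm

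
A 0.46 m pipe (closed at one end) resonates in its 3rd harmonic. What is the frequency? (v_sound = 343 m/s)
fₙ = nv/(4L) = 559.2 Hz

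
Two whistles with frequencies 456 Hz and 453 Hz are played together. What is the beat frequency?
3 Hz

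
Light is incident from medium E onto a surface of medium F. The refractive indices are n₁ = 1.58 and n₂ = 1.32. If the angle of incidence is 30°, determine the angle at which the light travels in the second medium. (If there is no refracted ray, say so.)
sin θ₂ = (n₁/n₂)·sin θ₁ = 0.5985 → θ₂ = 36.76°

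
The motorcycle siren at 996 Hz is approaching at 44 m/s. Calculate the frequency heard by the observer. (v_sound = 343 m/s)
f_obs = f·v/(v − v_s) = 1143 Hz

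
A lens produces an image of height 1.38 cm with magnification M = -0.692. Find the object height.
ho = |hi|/|M| = 1.994 cm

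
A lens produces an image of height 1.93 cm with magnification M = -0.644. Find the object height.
ho = |hi|/|M| = 2.997 cm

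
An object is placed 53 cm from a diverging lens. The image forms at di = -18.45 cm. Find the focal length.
1/f = 1/do + 1/di → f = -28.3 cm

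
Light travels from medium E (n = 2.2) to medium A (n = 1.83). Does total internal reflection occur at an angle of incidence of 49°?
θc = arcsin(n₂/n₁) = 56.29°; 49° < θc, so no — the ray refracts.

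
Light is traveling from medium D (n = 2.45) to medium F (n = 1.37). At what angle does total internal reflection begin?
θc = arcsin(n₂/n₁) = 34°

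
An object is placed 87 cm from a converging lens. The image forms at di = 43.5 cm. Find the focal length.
1/f = 1/do + 1/di → f = 29 cm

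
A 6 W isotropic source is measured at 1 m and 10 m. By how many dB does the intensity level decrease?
Δβ = 20·log₁₀(r₂/r₁) = 20 dB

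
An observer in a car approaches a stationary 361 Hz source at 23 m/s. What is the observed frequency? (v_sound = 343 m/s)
f_obs = f·(v + v_o)/v = 385.2 Hz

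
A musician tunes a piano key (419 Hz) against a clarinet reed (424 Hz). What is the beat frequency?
5 Hz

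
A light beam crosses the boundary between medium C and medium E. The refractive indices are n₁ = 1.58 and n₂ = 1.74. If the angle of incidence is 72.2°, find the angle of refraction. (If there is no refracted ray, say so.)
sin θ₂ = (n₁/n₂)·sin θ₁ = 0.8646 → θ₂ = 59.83°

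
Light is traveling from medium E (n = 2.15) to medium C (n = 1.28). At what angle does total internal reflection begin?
θc = arcsin(n₂/n₁) = 36.54°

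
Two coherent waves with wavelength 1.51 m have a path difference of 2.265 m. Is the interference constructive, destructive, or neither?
destructive — path difference = 1.5λ, an odd multiple of λ/2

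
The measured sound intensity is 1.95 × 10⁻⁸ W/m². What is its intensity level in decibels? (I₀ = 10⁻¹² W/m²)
β = 10·log₁₀(I/I₀) = 42.9 dB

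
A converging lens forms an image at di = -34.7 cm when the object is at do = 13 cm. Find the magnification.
M = −di/do = 2.669 (upright image)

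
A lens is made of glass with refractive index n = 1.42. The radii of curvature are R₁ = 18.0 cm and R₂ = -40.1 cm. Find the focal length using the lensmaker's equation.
1/f = (n − 1)(1/R₁ − 1/R₂) → f = 29.58 cm (converging lens)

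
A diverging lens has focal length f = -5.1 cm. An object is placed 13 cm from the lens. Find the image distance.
1/di = 1/f − 1/do → di = -3.663 cm (virtual image)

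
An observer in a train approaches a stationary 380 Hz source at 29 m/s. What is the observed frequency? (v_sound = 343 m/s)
f_obs = f·(v + v_o)/v = 412.1 Hz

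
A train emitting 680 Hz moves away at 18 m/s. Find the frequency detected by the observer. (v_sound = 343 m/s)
f_obs = f·v/(v + v_s) = 646.1 Hz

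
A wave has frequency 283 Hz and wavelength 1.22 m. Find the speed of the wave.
v = fλ = 345.3 m/s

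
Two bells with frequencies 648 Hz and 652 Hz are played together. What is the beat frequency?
4 Hz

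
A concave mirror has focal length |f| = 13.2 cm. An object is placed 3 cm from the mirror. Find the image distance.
f = +13.2 cm (concave); 1/di = 1/f − 1/do → di = -3.882 cm (virtual image, behind mirror)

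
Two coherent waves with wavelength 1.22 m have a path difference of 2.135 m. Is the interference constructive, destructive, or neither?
neither (partial) — path difference = 1.75λ, neither a whole number of wavelengths nor an odd multiple of λ/2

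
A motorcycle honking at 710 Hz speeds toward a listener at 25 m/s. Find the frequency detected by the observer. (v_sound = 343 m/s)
f_obs = f·v/(v − v_s) = 765.8 Hz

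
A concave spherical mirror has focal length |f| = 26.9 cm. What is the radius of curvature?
R = 2|f| = 53.8 cm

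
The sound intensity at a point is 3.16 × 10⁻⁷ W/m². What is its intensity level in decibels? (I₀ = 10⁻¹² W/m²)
β = 10·log₁₀(I/I₀) = 55 dB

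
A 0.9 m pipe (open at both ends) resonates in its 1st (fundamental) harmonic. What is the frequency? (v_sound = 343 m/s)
fₙ = nv/(2L) = 190.6 Hz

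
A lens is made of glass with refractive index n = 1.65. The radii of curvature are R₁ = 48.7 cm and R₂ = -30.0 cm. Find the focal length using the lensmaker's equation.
1/f = (n − 1)(1/R₁ − 1/R₂) → f = 28.56 cm (converging lens)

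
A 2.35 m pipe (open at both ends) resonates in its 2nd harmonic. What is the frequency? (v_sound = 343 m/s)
fₙ = nv/(2L) = 146 Hz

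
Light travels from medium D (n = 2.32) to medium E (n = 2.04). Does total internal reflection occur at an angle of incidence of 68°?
θc = arcsin(n₂/n₁) = 61.56°; 68° > θc, so yes — total internal reflection.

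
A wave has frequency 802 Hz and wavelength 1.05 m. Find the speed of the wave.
v = fλ = 842.1 m/s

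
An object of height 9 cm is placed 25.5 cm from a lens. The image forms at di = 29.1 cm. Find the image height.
hi = (-di/do) × ho = -10.27 cm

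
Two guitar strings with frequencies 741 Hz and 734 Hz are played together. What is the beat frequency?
7 Hz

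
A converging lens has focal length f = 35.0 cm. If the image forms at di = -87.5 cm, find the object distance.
1/do = 1/f − 1/di → do = 25 cm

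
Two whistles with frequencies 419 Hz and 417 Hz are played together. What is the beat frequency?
2 Hz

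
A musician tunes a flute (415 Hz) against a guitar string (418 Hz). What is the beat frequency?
3 Hz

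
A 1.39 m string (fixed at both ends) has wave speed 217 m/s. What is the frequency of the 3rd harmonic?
fₙ = nv/(2L) = 234.2 Hz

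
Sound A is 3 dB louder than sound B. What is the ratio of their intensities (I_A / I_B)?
I_A/I_B = 10^(Δβ/10) = 1.995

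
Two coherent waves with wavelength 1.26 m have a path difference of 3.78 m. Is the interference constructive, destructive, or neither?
constructive — path difference = 3λ, a whole number of wavelengths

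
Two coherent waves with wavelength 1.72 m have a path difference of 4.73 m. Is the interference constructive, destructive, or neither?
neither (partial) — path difference = 2.75λ, neither a whole number of wavelengths nor an odd multiple of λ/2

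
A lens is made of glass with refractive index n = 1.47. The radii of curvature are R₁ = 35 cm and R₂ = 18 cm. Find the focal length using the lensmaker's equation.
1/f = (n − 1)(1/R₁ − 1/R₂) → f = -78.85 cm (diverging lens)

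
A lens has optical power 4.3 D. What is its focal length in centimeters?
f = 1/P = 23.26 cm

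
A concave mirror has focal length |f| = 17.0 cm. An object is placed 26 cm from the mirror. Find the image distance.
f = +17.0 cm (concave); 1/di = 1/f − 1/do → di = 49.11 cm (real image, in front of mirror)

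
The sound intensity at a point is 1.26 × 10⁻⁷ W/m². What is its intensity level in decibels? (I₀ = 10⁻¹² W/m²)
β = 10·log₁₀(I/I₀) = 51 dB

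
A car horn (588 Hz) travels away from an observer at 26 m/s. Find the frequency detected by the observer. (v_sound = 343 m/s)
f_obs = f·v/(v + v_s) = 546.6 Hz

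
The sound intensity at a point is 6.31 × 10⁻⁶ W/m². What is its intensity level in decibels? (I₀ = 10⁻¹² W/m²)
β = 10·log₁₀(I/I₀) = 68 dB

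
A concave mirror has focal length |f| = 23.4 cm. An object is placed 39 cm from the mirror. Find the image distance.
f = +23.4 cm (concave); 1/di = 1/f − 1/do → di = 58.5 cm (real image, in front of mirror)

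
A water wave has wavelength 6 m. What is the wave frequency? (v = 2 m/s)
f = v/λ = 0.3333 Hz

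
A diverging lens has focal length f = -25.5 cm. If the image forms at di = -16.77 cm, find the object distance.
1/do = 1/f − 1/di → do = 48.98 cm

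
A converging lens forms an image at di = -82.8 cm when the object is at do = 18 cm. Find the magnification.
M = −di/do = 4.6 (upright image)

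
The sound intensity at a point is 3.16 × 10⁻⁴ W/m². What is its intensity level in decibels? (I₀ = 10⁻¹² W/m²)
β = 10·log₁₀(I/I₀) = 85 dB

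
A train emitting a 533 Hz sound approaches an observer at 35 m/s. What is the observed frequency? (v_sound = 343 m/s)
f_obs = f·v/(v − v_s) = 593.6 Hz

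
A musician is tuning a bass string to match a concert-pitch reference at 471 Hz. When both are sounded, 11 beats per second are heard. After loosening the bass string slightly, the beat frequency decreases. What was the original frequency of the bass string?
482 Hz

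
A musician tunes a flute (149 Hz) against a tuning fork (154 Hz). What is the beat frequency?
5 Hz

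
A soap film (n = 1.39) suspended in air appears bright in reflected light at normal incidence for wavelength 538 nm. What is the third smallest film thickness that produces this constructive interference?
2nt = (m − ½)λ with m = 3 → t = (m − ½)λ/(2n) = 483.8 nm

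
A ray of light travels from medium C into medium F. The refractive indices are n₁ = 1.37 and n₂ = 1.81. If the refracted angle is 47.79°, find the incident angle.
sin θ₁ = (n₂/n₁)·sin θ₂ → θ₁ = 78.12°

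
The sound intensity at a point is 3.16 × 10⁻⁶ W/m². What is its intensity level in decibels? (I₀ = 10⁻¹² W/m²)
β = 10·log₁₀(I/I₀) = 65 dB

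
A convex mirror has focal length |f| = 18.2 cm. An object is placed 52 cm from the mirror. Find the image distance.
f = −18.2 cm (convex); 1/di = 1/f − 1/do → di = -13.48 cm (virtual image, behind mirror)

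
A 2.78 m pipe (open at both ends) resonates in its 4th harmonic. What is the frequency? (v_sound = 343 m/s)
fₙ = nv/(2L) = 246.8 Hz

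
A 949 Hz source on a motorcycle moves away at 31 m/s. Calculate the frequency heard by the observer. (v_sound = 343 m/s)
f_obs = f·v/(v + v_s) = 870.3 Hz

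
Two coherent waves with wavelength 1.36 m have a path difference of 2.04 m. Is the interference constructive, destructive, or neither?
destructive — path difference = 1.5λ, an odd multiple of λ/2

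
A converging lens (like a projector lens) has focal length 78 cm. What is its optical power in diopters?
P = 1/f = 1.282 D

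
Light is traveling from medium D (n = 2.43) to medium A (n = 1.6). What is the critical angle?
θc = arcsin(n₂/n₁) = 41.18°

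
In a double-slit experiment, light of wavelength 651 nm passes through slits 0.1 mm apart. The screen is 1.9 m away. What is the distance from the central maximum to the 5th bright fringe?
y = mλL/d = 61.84 mm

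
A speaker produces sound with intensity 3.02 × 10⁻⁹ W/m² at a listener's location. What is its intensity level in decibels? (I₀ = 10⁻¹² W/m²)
β = 10·log₁₀(I/I₀) = 34.8 dB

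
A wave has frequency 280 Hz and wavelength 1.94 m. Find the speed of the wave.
v = fλ = 543.2 m/s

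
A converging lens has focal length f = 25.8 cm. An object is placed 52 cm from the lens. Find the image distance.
1/di = 1/f − 1/do → di = 51.21 cm (real image)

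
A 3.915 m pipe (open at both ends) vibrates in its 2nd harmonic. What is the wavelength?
λₙ = 2L/n = 3.915 m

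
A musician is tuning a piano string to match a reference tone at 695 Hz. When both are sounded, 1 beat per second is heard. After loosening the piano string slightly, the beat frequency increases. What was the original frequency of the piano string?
694 Hz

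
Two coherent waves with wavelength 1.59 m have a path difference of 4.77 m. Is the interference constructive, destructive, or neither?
constructive — path difference = 3λ, a whole number of wavelengths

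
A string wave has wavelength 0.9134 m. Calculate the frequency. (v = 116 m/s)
f = v/λ = 127 Hz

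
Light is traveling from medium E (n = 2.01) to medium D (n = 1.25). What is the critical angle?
θc = arcsin(n₂/n₁) = 38.45°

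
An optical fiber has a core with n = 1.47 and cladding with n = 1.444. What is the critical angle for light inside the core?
θc = arcsin(n_cladding/n_core) = 79.21°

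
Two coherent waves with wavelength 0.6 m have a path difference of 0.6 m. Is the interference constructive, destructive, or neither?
constructive — path difference = 1λ, a whole number of wavelengths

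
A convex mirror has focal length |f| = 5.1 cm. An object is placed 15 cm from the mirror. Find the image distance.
f = −5.1 cm (convex); 1/di = 1/f − 1/do → di = -3.806 cm (virtual image, behind mirror)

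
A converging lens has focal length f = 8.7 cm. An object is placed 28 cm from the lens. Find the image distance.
1/di = 1/f − 1/do → di = 12.62 cm (real image)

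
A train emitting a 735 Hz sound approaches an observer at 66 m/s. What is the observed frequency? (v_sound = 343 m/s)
f_obs = f·v/(v − v_s) = 910.1 Hz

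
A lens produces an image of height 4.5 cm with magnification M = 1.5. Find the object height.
ho = |hi|/|M| = 3 cm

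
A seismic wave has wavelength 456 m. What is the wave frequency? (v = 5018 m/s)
f = v/λ = 11 Hz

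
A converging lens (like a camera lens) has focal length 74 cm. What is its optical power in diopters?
P = 1/f = 1.351 D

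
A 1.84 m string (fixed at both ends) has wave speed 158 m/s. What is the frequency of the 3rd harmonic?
fₙ = nv/(2L) = 128.8 Hz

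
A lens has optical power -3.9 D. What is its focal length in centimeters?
f = 1/P = -25.64 cm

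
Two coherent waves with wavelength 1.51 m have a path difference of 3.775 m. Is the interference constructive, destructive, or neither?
destructive — path difference = 2.5λ, an odd multiple of λ/2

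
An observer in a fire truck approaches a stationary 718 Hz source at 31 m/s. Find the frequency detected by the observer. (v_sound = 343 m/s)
f_obs = f·(v + v_o)/v = 782.9 Hz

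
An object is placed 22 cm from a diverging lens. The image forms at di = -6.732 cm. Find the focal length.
1/f = 1/do + 1/di → f = -9.7 cm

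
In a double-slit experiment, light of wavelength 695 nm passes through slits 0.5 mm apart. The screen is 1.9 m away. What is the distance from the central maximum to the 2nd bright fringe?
y = mλL/d = 5.282 mm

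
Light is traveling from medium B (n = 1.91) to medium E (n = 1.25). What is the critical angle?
θc = arcsin(n₂/n₁) = 40.88°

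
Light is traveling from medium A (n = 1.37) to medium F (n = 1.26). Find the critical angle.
θc = arcsin(n₂/n₁) = 66.88°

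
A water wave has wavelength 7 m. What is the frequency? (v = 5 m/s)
f = v/λ = 0.7143 Hz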